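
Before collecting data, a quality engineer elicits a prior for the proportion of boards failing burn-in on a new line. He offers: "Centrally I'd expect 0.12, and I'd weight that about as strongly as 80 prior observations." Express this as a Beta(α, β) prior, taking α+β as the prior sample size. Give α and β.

α = 9.6, β = 70.4

Under the effective-sample-size interpretation, Beta(α, β) has prior mean α/(α+β) and prior sample size α+β.
So α+β = 80 and α/(α+β) = 0.12, giving α = 0.12·80 = 9.6 and β = 80 − 9.6 = 70.4.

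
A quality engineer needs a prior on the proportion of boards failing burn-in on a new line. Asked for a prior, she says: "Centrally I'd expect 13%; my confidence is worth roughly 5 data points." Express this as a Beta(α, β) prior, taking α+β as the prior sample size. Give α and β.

α = 0.65, β = 4.35

Under the effective-sample-size interpretation, Beta(α, β) has prior mean α/(α+β) and prior sample size α+β.
So α+β = 5 and α/(α+β) = 0.13, giving α = 0.13·5 = 0.65 and β = 5 − 0.65 = 4.35.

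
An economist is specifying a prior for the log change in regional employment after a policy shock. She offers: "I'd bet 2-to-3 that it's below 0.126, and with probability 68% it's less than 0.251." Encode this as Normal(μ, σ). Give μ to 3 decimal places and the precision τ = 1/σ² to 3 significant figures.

μ = 0.170, τ = 33.3

The p-quantile of Normal(μ,σ) is μ + z_p·σ, with z_{0.4} = -0.2533 and z_{0.68} = 0.4677.
Eliminate σ: μ = (z₂·x₁ − z₁·x₂)/(z₂ − z₁) = (0.4677·0.126 − (-0.2533)·0.251)/0.721 = 0.170.
Then σ = (x₂ − x₁)/(z₂ − z₁) = (0.251 − 0.126)/0.721 = 0.173.
Precision τ = 1/σ² = 1/0.1734² = 33.3.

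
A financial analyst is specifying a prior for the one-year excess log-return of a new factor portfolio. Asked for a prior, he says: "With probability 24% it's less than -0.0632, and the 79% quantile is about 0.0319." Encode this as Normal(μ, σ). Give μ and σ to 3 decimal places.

μ = -0.019, σ = 0.063

The p-quantile of Normal(μ,σ) is μ + z_p·σ, with z_{0.24} = -0.7063 and z_{0.79} = 0.8064.
Eliminate σ: μ = (z₂·x₁ − z₁·x₂)/(z₂ − z₁) = (0.8064·-0.0632 − (-0.7063)·0.0319)/1.513 = -0.019.
Then σ = (x₂ − x₁)/(z₂ − z₁) = (0.0319 − -0.0632)/1.513 = 0.063.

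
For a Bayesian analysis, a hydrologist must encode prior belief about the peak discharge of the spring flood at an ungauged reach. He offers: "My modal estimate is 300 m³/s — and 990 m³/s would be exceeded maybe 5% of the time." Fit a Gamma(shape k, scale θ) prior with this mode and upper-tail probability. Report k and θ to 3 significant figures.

k ≈ 2.83, θ ≈ 164

Gamma(k,θ) with k>1 has mode (k−1)θ, so θ = 300/(k−1).
Need P(X < 990) = 0.95 with θ tied to k this way. Start at k = 2, θ = 300: P(X<990) ≈ 0.841.
Too low — raise k to concentrate. Iterating converges to k ≈ 2.83.
Then θ = 300/(2.83−1) ≈ 164.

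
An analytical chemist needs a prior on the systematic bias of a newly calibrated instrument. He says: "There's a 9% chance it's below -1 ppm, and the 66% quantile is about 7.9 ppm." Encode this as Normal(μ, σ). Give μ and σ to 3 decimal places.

For Normal(μ,σ), the p-quantile is μ + z_p·σ. Here z_{0.09} = -1.341, z_{0.66} = 0.4125.
So -1 = μ − 1.341σ and 7.9 = μ + 0.4125σ.
Subtracting: σ = (7.9 − -1)/(0.4125 − (-1.341)) = 5.076.
Then μ = -1 − (-1.341)·5.076 = 5.806.

μ = 5.806, σ = 5.076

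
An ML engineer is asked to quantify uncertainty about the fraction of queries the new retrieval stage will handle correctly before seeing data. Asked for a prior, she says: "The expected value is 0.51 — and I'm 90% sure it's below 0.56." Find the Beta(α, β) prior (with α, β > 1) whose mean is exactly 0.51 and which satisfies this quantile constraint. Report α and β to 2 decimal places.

With mean 0.51 fixed, write α = 0.51s, β = 0.49s where s = α+β.
Need P(θ < 0.56) = 0.9 under Beta(0.51s, 0.49s). Normal approximation: (q−m)/√(m(1−m)/s) ≈ z_{0.9} = 1.28, so s ≈ 0.51·0.49·(1.28)²/(0.56−0.51)² = 164.2.
At s = 164.2: P(θ<0.56) ≈ 0.900. Adjusting to match 0.9 gives s ≈ 163.67.
So α = 0.51·163.67 ≈ 83.47, β = 0.49·163.67 ≈ 80.20.

α ≈ 83.47, β ≈ 80.20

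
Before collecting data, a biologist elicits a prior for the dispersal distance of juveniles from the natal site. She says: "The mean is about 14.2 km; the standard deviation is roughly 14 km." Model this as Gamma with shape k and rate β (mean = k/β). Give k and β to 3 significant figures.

k ≈ 1.03, β ≈ 0.0724

For Gamma(k, rate β): mean = k/β, variance = k/β², so CV = 1/√k.
CV = SD/mean = 14/14.2 = 0.9859, hence k = 1/CV² = 1.03.
Then β = k/mean = 1.03/14.2 = 0.0724.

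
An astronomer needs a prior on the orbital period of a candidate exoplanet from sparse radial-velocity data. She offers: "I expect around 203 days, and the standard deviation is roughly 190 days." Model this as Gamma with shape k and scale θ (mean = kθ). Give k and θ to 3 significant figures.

For Gamma(k, scale θ): mean = kθ, variance = kθ², so CV = 1/√k.
CV = SD/mean = 190/203 = 0.936, hence k = 1/CV² = 1.14.
Then θ = mean/k = 203/1.14 = 178.

k ≈ 1.14, θ ≈ 178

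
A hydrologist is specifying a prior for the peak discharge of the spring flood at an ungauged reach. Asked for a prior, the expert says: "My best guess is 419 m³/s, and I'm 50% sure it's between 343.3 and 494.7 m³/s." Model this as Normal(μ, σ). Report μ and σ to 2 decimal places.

A symmetric 50% interval runs μ ± z·σ with z = 0.6745.
Half-width = 75.7, so σ = 75.7/0.6745 = 112.23.
μ is the stated best guess, 419.00.

μ = 419.00, σ = 112.23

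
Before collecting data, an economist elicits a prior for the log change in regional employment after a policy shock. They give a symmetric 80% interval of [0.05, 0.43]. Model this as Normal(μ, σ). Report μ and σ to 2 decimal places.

A symmetric 80% interval runs μ ± z·σ with z = 1.282.
Half-width = 0.19, so σ = 0.19/1.282 = 0.15.
μ is the interval midpoint, 0.24.

μ = 0.24, σ = 0.15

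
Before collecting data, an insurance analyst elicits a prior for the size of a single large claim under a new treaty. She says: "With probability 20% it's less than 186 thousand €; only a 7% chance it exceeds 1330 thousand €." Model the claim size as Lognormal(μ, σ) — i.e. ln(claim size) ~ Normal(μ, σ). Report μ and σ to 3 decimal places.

μ ≈ 5.940, σ ≈ 0.849

If T ~ Lognormal(μ,σ) then ln T ~ Normal(μ,σ), so the p-quantile of ln T is μ + z_p·σ.
ln(186) = 5.226 and ln(1330) = 7.193; z_{0.2} = -0.8416, z_{0.93} = 1.476.
σ = (7.193 − 5.226)/(1.476 − (-0.8416)) = 0.849.
μ = 5.226 − (-0.8416)·0.849 = 5.940.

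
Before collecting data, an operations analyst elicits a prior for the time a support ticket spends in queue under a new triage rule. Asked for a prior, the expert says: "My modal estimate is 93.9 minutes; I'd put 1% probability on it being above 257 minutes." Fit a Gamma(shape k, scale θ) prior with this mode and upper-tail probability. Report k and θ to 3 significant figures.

k ≈ 5.54, θ ≈ 20.7

Gamma(k,θ) with k>1 has mode (k−1)θ, so θ = 93.9/(k−1).
Need P(X < 257) = 0.99 with θ tied to k this way. Start at k = 2, θ = 93.9: P(X<257) ≈ 0.758.
Too low — raise k to concentrate. Iterating converges to k ≈ 5.54.
Then θ = 93.9/(5.54−1) ≈ 20.7.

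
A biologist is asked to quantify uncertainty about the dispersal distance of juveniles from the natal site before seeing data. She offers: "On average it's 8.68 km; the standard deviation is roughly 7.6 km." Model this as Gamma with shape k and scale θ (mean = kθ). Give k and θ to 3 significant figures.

k ≈ 1.3, θ ≈ 6.65

For Gamma(k, scale θ): mean = kθ, variance = kθ², so CV = 1/√k.
CV = SD/mean = 7.6/8.68 = 0.8756, hence k = 1/CV² = 1.3.
Then θ = mean/k = 8.68/1.3 = 6.65.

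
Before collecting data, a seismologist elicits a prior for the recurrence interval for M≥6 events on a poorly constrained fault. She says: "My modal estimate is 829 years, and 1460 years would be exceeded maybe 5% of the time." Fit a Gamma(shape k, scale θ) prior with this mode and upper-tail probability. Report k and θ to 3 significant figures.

k ≈ 9.71, θ ≈ 95.2

Gamma(k,θ) with k>1 has mode (k−1)θ, so θ = 829/(k−1).
Need P(X < 1460) = 0.95 with θ tied to k this way. Start at k = 2, θ = 829: P(X<1460) ≈ 0.526.
Too low — raise k to concentrate. Iterating converges to k ≈ 9.71.
Then θ = 829/(9.71−1) ≈ 95.2.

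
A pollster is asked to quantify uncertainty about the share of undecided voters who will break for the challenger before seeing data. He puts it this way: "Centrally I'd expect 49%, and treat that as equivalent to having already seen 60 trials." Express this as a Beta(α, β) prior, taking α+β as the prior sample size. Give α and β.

Under the effective-sample-size interpretation, Beta(α, β) has prior mean α/(α+β) and prior sample size α+β.
So α+β = 60 and α/(α+β) = 0.49, giving α = 0.49·60 = 29.4 and β = 60 − 29.4 = 30.6.

α = 29.4, β = 30.6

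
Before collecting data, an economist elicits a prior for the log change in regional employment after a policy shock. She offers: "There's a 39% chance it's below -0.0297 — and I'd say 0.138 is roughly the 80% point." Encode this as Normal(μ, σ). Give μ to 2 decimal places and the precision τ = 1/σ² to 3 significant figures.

μ = 0.01, τ = 44.7

For Normal(μ,σ), the p-quantile is μ + z_p·σ. Here z_{0.39} = -0.2793, z_{0.8} = 0.8416.
So -0.0297 = μ − 0.2793σ and 0.138 = μ + 0.8416σ.
Subtracting: σ = (0.138 − -0.0297)/(0.8416 − (-0.2793)) = 0.15.
Then μ = -0.0297 − (-0.2793)·0.15 = 0.01.
Precision τ = 1/σ² = 1/0.1496² = 44.7.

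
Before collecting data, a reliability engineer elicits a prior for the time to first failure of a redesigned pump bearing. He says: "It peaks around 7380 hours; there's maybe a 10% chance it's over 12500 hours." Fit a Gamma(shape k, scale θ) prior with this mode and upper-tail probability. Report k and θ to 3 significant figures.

k ≈ 7.81, θ ≈ 1080

Gamma(k,θ) with k>1 has mode (k−1)θ, so θ = 7380/(k−1).
Need P(X < 12500) = 0.9 with θ tied to k this way. Start at k = 2, θ = 7380: P(X<12500) ≈ 0.505.
Too low — raise k to concentrate. Iterating converges to k ≈ 7.81.
Then θ = 7380/(7.81−1) ≈ 1080.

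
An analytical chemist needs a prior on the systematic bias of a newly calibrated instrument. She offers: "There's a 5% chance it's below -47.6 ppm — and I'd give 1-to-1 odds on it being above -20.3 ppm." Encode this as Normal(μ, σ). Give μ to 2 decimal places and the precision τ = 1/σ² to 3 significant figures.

μ = -20.30, τ = 0.00363

The p-quantile of Normal(μ,σ) is μ + z_p·σ, with z_{0.05} = -1.645 and z_{0.5} = 0.
Eliminate σ: μ = (z₂·x₁ − z₁·x₂)/(z₂ − z₁) = (0·-47.6 − (-1.645)·-20.3)/1.645 = -20.30.
Then σ = (x₂ − x₁)/(z₂ − z₁) = (-20.3 − -47.6)/1.645 = 16.60.
Precision τ = 1/σ² = 1/16.6² = 0.00363.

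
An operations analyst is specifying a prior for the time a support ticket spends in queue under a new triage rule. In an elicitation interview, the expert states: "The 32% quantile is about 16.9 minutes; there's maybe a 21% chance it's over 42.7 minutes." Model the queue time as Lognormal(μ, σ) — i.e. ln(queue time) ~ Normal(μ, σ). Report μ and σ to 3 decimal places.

μ ≈ 3.168, σ ≈ 0.727

If T ~ Lognormal(μ,σ) then ln T ~ Normal(μ,σ), so the p-quantile of ln T is μ + z_p·σ.
ln(16.9) = 2.827 and ln(42.7) = 3.754; z_{0.32} = -0.4677, z_{0.79} = 0.8064.
σ = (3.754 − 2.827)/(0.8064 − (-0.4677)) = 0.727.
μ = 2.827 − (-0.4677)·0.727 = 3.168.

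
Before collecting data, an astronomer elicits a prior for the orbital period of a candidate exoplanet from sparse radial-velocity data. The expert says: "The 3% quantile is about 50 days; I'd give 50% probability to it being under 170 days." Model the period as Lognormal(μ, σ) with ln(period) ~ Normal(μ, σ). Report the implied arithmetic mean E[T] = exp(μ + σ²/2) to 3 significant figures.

If T ~ Lognormal(μ,σ) then ln T ~ Normal(μ,σ), so the p-quantile of ln T is μ + z_p·σ.
ln(50) = 3.912 and ln(170) = 5.136; z_{0.03} = -1.881, z_{0.5} = 0.
σ = (5.136 − 3.912)/(0 − (-1.881)) = 0.651.
μ = 3.912 − (-1.881)·0.651 = 5.136.
E[T] = exp(μ + σ²/2) = exp(5.136 + 0.2117) = 210 days.

E[T] ≈ 210 days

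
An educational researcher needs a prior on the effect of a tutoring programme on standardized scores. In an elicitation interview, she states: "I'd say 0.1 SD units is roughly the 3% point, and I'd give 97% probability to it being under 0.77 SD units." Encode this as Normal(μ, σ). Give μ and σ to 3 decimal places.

The p-quantile of Normal(μ,σ) is μ + z_p·σ, with z_{0.03} = -1.881 and z_{0.97} = 1.881.
Eliminate σ: μ = (z₂·x₁ − z₁·x₂)/(z₂ − z₁) = (1.881·0.1 − (-1.881)·0.77)/3.762 = 0.435.
Then σ = (x₂ − x₁)/(z₂ − z₁) = (0.77 − 0.1)/3.762 = 0.178.

μ = 0.435, σ = 0.178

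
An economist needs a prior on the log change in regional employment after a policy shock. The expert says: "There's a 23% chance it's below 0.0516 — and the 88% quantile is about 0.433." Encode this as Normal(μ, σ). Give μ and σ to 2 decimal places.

The p-quantile of Normal(μ,σ) is μ + z_p·σ, with z_{0.23} = -0.7388 and z_{0.88} = 1.175.
Eliminate σ: μ = (z₂·x₁ − z₁·x₂)/(z₂ − z₁) = (1.175·0.0516 − (-0.7388)·0.433)/1.914 = 0.20.
Then σ = (x₂ − x₁)/(z₂ − z₁) = (0.433 − 0.0516)/1.914 = 0.20.

μ = 0.20, σ = 0.20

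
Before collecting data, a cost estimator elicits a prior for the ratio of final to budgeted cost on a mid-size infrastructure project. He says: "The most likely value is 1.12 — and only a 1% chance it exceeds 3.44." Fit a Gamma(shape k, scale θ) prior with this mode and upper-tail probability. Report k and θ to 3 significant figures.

Gamma(k,θ) with k>1 has mode (k−1)θ, so θ = 1.12/(k−1).
Need P(X < 3.44) = 0.99 with θ tied to k this way. Start at k = 2, θ = 1.12: P(X<3.44) ≈ 0.811.
Too low — raise k to concentrate. Iterating converges to k ≈ 4.55.
Then θ = 1.12/(4.55−1) ≈ 0.315.

k ≈ 4.55, θ ≈ 0.315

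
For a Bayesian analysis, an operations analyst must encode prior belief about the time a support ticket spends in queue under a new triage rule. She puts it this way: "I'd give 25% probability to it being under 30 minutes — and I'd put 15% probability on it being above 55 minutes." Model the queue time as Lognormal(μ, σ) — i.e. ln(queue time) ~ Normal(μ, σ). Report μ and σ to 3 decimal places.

If T ~ Lognormal(μ,σ) then ln T ~ Normal(μ,σ), so the p-quantile of ln T is μ + z_p·σ.
ln(30) = 3.401 and ln(55) = 4.007; z_{0.25} = -0.6745, z_{0.85} = 1.036.
σ = (4.007 − 3.401)/(1.036 − (-0.6745)) = 0.354.
μ = 3.401 − (-0.6745)·0.354 = 3.640.

μ ≈ 3.640, σ ≈ 0.354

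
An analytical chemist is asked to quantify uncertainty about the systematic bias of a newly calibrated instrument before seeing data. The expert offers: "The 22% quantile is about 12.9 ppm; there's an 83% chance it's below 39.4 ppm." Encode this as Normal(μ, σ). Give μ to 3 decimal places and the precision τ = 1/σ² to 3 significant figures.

For Normal(μ,σ), the p-quantile is μ + z_p·σ. Here z_{0.22} = -0.7722, z_{0.83} = 0.9542.
So 12.9 = μ − 0.7722σ and 39.4 = μ + 0.9542σ.
Subtracting: σ = (39.4 − 12.9)/(0.9542 − (-0.7722)) = 15.350.
Then μ = 12.9 − (-0.7722)·15.350 = 24.753.
Precision τ = 1/σ² = 1/15.35² = 0.00424.

μ = 24.753, τ = 0.00424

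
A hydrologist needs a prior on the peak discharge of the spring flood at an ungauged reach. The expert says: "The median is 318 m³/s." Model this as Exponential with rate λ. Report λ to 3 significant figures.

Exponential median = ln 2 / λ, so λ = ln 2 / 318.0 = 0.00218.

λ ≈ 0.00218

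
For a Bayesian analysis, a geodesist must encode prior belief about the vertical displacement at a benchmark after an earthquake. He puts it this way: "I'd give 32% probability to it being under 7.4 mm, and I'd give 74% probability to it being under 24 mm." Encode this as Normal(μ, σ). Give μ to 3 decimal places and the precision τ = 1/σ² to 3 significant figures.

The p-quantile of Normal(μ,σ) is μ + z_p·σ, with z_{0.32} = -0.4677 and z_{0.74} = 0.6433.
Eliminate σ: μ = (z₂·x₁ − z₁·x₂)/(z₂ − z₁) = (0.6433·7.4 − (-0.4677)·24)/1.111 = 14.388.
Then σ = (x₂ − x₁)/(z₂ − z₁) = (24 − 7.4)/1.111 = 14.941.
Precision τ = 1/σ² = 1/14.94² = 0.00448.

μ = 14.388, τ = 0.00448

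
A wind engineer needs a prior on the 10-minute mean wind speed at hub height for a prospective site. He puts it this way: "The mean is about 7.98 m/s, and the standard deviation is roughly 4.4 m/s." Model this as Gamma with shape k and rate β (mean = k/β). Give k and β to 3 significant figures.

For Gamma(k, rate β): mean = k/β, variance = k/β², so CV = 1/√k.
CV = SD/mean = 4.4/7.98 = 0.5514, hence k = 1/CV² = 3.29.
Then β = k/mean = 3.29/7.98 = 0.412.

k ≈ 3.29, β ≈ 0.412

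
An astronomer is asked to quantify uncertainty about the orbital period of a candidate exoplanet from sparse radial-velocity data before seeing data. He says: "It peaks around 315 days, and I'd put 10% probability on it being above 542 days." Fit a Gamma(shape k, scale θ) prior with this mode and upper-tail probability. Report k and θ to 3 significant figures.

k ≈ 7.44, θ ≈ 48.9

Gamma(k,θ) with k>1 has mode (k−1)θ, so θ = 315/(k−1).
Need P(X < 542) = 0.9 with θ tied to k this way. Start at k = 2, θ = 315: P(X<542) ≈ 0.513.
Too low — raise k to concentrate. Iterating converges to k ≈ 7.44.
Then θ = 315/(7.44−1) ≈ 48.9.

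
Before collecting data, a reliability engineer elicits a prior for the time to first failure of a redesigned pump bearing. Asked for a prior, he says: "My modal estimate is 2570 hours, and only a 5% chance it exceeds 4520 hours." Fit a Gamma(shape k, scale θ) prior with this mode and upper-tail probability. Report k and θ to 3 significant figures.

k ≈ 9.75, θ ≈ 294

Gamma(k,θ) with k>1 has mode (k−1)θ, so θ = 2570/(k−1).
Need P(X < 4520) = 0.95 with θ tied to k this way. Start at k = 2, θ = 2570: P(X<4520) ≈ 0.525.
Too low — raise k to concentrate. Iterating converges to k ≈ 9.75.
Then θ = 2570/(9.75−1) ≈ 294.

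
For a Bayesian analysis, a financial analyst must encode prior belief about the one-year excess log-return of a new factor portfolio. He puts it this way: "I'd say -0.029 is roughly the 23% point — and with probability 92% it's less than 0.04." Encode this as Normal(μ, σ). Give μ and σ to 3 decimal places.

μ = -0.005, σ = 0.032

For Normal(μ,σ), the p-quantile is μ + z_p·σ. Here z_{0.23} = -0.7388, z_{0.92} = 1.405.
So -0.029 = μ − 0.7388σ and 0.04 = μ + 1.405σ.
Subtracting: σ = (0.04 − -0.029)/(1.405 − (-0.7388)) = 0.032.
Then μ = -0.029 − (-0.7388)·0.032 = -0.005.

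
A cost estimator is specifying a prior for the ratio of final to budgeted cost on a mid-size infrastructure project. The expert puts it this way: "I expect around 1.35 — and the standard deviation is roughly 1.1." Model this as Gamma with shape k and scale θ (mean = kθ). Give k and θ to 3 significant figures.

k ≈ 1.51, θ ≈ 0.896

For Gamma(k, scale θ): mean = kθ, variance = kθ², so CV = 1/√k.
CV = SD/mean = 1.1/1.35 = 0.8148, hence k = 1/CV² = 1.51.
Then θ = mean/k = 1.35/1.51 = 0.896.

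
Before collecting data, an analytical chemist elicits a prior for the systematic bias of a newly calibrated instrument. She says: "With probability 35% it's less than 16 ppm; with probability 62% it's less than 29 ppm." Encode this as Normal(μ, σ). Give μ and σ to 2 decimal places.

μ = 23.25, σ = 18.82

The p-quantile of Normal(μ,σ) is μ + z_p·σ, with z_{0.35} = -0.3853 and z_{0.62} = 0.3055.
Eliminate σ: μ = (z₂·x₁ − z₁·x₂)/(z₂ − z₁) = (0.3055·16 − (-0.3853)·29)/0.6908 = 23.25.
Then σ = (x₂ − x₁)/(z₂ − z₁) = (29 − 16)/0.6908 = 18.82.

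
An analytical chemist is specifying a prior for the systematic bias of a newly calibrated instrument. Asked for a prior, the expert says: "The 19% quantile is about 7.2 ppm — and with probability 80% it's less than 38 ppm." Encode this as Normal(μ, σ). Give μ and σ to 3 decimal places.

μ = 22.925, σ = 17.912

For Normal(μ,σ), the p-quantile is μ + z_p·σ. Here z_{0.19} = -0.8779, z_{0.8} = 0.8416.
So 7.2 = μ − 0.8779σ and 38 = μ + 0.8416σ.
Subtracting: σ = (38 − 7.2)/(0.8416 − (-0.8779)) = 17.912.
Then μ = 7.2 − (-0.8779)·17.912 = 22.925.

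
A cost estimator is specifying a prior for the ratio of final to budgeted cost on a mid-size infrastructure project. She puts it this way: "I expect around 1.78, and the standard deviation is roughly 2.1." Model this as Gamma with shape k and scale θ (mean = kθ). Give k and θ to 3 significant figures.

k ≈ 0.718, θ ≈ 2.48

For Gamma(k, scale θ): mean = kθ, variance = kθ², so CV = 1/√k.
CV = SD/mean = 2.1/1.78 = 1.18, hence k = 1/CV² = 0.718.
Then θ = mean/k = 1.78/0.718 = 2.48.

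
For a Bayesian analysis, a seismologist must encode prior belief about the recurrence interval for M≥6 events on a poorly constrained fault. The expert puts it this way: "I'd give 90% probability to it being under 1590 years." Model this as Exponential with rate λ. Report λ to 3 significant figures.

λ ≈ 0.00145

P(T < 1590.0) = 1 − e^(−λ·1590.0) = 0.9, so λ = −ln(1−0.9)/1590.0 = −ln(0.1)/1590.0 = 0.00145.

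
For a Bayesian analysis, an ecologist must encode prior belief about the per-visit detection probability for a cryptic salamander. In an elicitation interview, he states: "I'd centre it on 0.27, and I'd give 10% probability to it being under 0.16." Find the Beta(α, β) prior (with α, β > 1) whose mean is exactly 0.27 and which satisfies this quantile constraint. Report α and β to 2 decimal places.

With mean 0.27 fixed, write α = 0.27s, β = 0.73s where s = α+β.
Need P(θ < 0.16) = 0.1 under Beta(0.27s, 0.73s). Normal approximation: (q−m)/√(m(1−m)/s) ≈ z_{0.1} = -1.28, so s ≈ 0.27·0.73·(-1.28)²/(0.16−0.27)² = 26.8.
At s = 26.8: P(θ<0.16) ≈ 0.087. Adjusting to match 0.1 gives s ≈ 24.09.
So α = 0.27·24.09 ≈ 6.51, β = 0.73·24.09 ≈ 17.59.

α ≈ 6.51, β ≈ 17.59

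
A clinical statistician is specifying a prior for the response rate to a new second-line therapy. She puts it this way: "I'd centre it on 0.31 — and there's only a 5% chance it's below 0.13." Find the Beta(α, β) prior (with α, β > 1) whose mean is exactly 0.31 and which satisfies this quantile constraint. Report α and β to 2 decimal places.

With mean 0.31 fixed, write α = 0.31s, β = 0.69s where s = α+β.
Need P(θ < 0.13) = 0.05 under Beta(0.31s, 0.69s). Normal approximation: (q−m)/√(m(1−m)/s) ≈ z_{0.05} = -1.64, so s ≈ 0.31·0.69·(-1.64)²/(0.13−0.31)² = 17.9.
At s = 17.9: P(θ<0.13) ≈ 0.030. Adjusting to match 0.05 gives s ≈ 13.99.
So α = 0.31·13.99 ≈ 4.34, β = 0.69·13.99 ≈ 9.66.

α ≈ 4.34, β ≈ 9.66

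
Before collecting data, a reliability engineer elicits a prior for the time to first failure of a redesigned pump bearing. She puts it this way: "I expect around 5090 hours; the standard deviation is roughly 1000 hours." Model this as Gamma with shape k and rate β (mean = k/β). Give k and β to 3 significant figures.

k ≈ 25.9, β ≈ 0.00509

For Gamma(k, rate β): mean = k/β, variance = k/β², so CV = 1/√k.
CV = SD/mean = 1000/5090 = 0.1965, hence k = 1/CV² = 25.9.
Then β = k/mean = 25.9/5090 = 0.00509.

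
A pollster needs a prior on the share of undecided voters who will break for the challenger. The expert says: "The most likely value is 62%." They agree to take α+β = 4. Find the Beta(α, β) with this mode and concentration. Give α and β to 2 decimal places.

For α,β > 1 the Beta mode is (α−1)/(α+β−2). With α+β = 4, the mode is (α−1)/2.
Set (α−1)/2 = 0.62 → α = 1 + 0.62·2 = 2.24.
β = 4 − α = 1.76.

α = 2.24, β = 1.76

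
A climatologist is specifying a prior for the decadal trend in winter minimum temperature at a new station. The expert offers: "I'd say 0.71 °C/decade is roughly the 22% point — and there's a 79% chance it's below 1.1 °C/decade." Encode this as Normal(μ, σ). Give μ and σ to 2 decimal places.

μ = 0.90, σ = 0.25

The p-quantile of Normal(μ,σ) is μ + z_p·σ, with z_{0.22} = -0.7722 and z_{0.79} = 0.8064.
Eliminate σ: μ = (z₂·x₁ − z₁·x₂)/(z₂ − z₁) = (0.8064·0.71 − (-0.7722)·1.1)/1.579 = 0.90.
Then σ = (x₂ − x₁)/(z₂ − z₁) = (1.1 − 0.71)/1.579 = 0.25.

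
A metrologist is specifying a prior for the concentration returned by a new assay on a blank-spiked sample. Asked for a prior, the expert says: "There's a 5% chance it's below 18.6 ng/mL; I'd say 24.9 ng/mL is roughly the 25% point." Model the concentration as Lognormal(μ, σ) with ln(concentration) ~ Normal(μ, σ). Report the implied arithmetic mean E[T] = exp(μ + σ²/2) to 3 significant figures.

If T ~ Lognormal(μ,σ) then ln T ~ Normal(μ,σ), so the p-quantile of ln T is μ + z_p·σ.
ln(18.6) = 2.923 and ln(24.9) = 3.215; z_{0.05} = -1.645, z_{0.25} = -0.6745.
σ = (3.215 − 2.923)/(-0.6745 − (-1.645)) = 0.301.
μ = 2.923 − (-1.645)·0.301 = 3.418.
E[T] = exp(μ + σ²/2) = exp(3.418 + 0.0452) = 31.9 ng/mL.

E[T] ≈ 31.9 ng/mL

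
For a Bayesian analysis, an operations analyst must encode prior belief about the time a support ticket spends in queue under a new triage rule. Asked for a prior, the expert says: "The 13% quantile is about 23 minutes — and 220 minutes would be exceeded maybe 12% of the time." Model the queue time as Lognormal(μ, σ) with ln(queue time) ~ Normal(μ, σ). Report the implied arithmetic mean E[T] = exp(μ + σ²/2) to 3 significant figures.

If T ~ Lognormal(μ,σ) then ln T ~ Normal(μ,σ), so the p-quantile of ln T is μ + z_p·σ.
ln(23) = 3.135 and ln(220) = 5.394; z_{0.13} = -1.126, z_{0.88} = 1.175.
σ = (5.394 − 3.135)/(1.175 − (-1.126)) = 0.981.
μ = 3.135 − (-1.126)·0.981 = 4.241.
E[T] = exp(μ + σ²/2) = exp(4.241 + 0.4814) = 112 minutes.

E[T] ≈ 112 minutes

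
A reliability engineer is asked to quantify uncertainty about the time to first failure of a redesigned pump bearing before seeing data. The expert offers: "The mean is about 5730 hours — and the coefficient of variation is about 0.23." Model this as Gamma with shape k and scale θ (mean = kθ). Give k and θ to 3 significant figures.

For Gamma(k, scale θ): mean = kθ, variance = kθ², so CV = 1/√k.
CV = 0.23, hence k = 1/CV² = 18.9.
Then θ = mean/k = 5730/18.9 = 303.

k ≈ 18.9, θ ≈ 303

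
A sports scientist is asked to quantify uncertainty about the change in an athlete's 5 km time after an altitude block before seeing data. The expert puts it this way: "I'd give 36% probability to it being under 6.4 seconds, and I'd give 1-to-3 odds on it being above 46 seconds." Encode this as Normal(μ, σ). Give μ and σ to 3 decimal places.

For Normal(μ,σ), the p-quantile is μ + z_p·σ. Here z_{0.36} = -0.3585, z_{0.75} = 0.6745.
So 6.4 = μ − 0.3585σ and 46 = μ + 0.6745σ.
Subtracting: σ = (46 − 6.4)/(0.6745 − (-0.3585)) = 38.337.
Then μ = 6.4 − (-0.3585)·38.337 = 20.142.

μ = 20.142, σ = 38.337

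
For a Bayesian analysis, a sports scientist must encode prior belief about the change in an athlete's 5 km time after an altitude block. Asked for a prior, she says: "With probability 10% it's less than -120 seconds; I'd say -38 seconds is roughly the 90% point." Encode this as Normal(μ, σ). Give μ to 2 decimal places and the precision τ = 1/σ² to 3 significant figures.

For Normal(μ,σ), the p-quantile is μ + z_p·σ. Here z_{0.1} = -1.282, z_{0.9} = 1.282.
So -120 = μ − 1.282σ and -38 = μ + 1.282σ.
Subtracting: σ = (-38 − -120)/(1.282 − (-1.282)) = 31.99.
Then μ = -120 − (-1.282)·31.99 = -79.00.
Precision τ = 1/σ² = 1/31.99² = 0.000977.

μ = -79.00, τ = 0.000977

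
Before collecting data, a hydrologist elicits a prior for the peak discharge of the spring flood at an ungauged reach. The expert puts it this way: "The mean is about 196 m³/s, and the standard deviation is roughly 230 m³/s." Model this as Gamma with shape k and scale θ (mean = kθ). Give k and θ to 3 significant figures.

k ≈ 0.726, θ ≈ 270

For Gamma(k, scale θ): mean = kθ, variance = kθ², so CV = 1/√k.
CV = SD/mean = 230/196 = 1.173, hence k = 1/CV² = 0.726.
Then θ = mean/k = 196/0.726 = 270.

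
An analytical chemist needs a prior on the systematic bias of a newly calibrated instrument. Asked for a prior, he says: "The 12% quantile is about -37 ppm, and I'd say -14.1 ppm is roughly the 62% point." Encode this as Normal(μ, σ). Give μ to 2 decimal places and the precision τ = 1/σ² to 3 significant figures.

For Normal(μ,σ), the p-quantile is μ + z_p·σ. Here z_{0.12} = -1.175, z_{0.62} = 0.3055.
So -37 = μ − 1.175σ and -14.1 = μ + 0.3055σ.
Subtracting: σ = (-14.1 − -37)/(0.3055 − (-1.175)) = 15.47.
Then μ = -37 − (-1.175)·15.47 = -18.83.
Precision τ = 1/σ² = 1/15.47² = 0.00418.

μ = -18.83, τ = 0.00418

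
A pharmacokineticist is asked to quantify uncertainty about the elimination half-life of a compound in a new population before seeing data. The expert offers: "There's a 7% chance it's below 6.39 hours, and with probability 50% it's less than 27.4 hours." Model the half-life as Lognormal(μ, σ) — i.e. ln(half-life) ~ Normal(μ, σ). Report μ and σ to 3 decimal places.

μ ≈ 3.311, σ ≈ 0.986

If T ~ Lognormal(μ,σ) then ln T ~ Normal(μ,σ), so the p-quantile of ln T is μ + z_p·σ.
ln(6.39) = 1.855 and ln(27.4) = 3.311; z_{0.07} = -1.476, z_{0.5} = 0.
σ = (3.311 − 1.855)/(0 − (-1.476)) = 0.986.
μ = 1.855 − (-1.476)·0.986 = 3.311.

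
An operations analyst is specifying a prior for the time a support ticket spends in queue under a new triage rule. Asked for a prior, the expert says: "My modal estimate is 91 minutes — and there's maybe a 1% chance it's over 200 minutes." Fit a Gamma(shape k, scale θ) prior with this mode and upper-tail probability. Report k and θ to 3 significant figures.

k ≈ 8.78, θ ≈ 11.7

Gamma(k,θ) with k>1 has mode (k−1)θ, so θ = 91/(k−1).
Need P(X < 200) = 0.99 with θ tied to k this way. Start at k = 2, θ = 91: P(X<200) ≈ 0.645.
Too low — raise k to concentrate. Iterating converges to k ≈ 8.78.
Then θ = 91/(8.78−1) ≈ 11.7.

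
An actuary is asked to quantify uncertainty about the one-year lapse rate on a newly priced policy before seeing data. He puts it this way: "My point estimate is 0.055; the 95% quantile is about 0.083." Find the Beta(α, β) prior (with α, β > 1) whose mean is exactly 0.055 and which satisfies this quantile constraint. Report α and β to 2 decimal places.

α ≈ 11.56, β ≈ 198.56

With mean 0.055 fixed, write α = 0.055s, β = 0.945s where s = α+β.
Need P(θ < 0.083) = 0.95 under Beta(0.055s, 0.945s). Normal approximation: (q−m)/√(m(1−m)/s) ≈ z_{0.95} = 1.64, so s ≈ 0.055·0.945·(1.64)²/(0.083−0.055)² = 179.4.
At s = 179.4: P(θ<0.083) ≈ 0.937. Adjusting to match 0.95 gives s ≈ 210.11.
So α = 0.055·210.11 ≈ 11.56, β = 0.945·210.11 ≈ 198.56.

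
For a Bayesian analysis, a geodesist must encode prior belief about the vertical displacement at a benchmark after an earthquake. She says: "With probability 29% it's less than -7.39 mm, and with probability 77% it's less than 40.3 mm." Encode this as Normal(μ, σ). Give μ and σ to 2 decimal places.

For Normal(μ,σ), the p-quantile is μ + z_p·σ. Here z_{0.29} = -0.5534, z_{0.77} = 0.7388.
So -7.39 = μ − 0.5534σ and 40.3 = μ + 0.7388σ.
Subtracting: σ = (40.3 − -7.39)/(0.7388 − (-0.5534)) = 36.91.
Then μ = -7.39 − (-0.5534)·36.91 = 13.03.

μ = 13.03, σ = 36.91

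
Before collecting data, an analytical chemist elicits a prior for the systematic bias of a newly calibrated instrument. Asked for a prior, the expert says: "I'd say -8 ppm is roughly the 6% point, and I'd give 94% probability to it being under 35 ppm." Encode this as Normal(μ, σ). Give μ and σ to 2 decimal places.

The p-quantile of Normal(μ,σ) is μ + z_p·σ, with z_{0.06} = -1.555 and z_{0.94} = 1.555.
Eliminate σ: μ = (z₂·x₁ − z₁·x₂)/(z₂ − z₁) = (1.555·-8 − (-1.555)·35)/3.11 = 13.50.
Then σ = (x₂ − x₁)/(z₂ − z₁) = (35 − -8)/3.11 = 13.83.

μ = 13.50, σ = 13.83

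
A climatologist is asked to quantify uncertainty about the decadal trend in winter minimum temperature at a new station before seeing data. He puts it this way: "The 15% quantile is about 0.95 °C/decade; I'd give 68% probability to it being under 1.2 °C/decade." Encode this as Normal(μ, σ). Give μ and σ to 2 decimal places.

μ = 1.12, σ = 0.17

The p-quantile of Normal(μ,σ) is μ + z_p·σ, with z_{0.15} = -1.036 and z_{0.68} = 0.4677.
Eliminate σ: μ = (z₂·x₁ − z₁·x₂)/(z₂ − z₁) = (0.4677·0.95 − (-1.036)·1.2)/1.504 = 1.12.
Then σ = (x₂ − x₁)/(z₂ − z₁) = (1.2 − 0.95)/1.504 = 0.17.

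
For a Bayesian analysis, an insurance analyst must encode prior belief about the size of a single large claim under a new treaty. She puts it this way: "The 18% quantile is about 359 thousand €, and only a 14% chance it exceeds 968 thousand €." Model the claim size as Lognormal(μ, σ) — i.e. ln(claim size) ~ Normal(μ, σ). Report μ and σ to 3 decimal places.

μ ≈ 6.338, σ ≈ 0.497

If T ~ Lognormal(μ,σ) then ln T ~ Normal(μ,σ), so the p-quantile of ln T is μ + z_p·σ.
ln(359) = 5.883 and ln(968) = 6.875; z_{0.18} = -0.9154, z_{0.86} = 1.08.
σ = (6.875 − 5.883)/(1.08 − (-0.9154)) = 0.497.
μ = 5.883 − (-0.9154)·0.497 = 6.338.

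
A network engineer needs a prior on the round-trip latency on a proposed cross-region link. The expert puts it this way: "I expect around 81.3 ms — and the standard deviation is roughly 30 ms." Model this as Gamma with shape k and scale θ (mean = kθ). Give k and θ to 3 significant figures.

k ≈ 7.34, θ ≈ 11.1

For Gamma(k, scale θ): mean = kθ, variance = kθ², so CV = 1/√k.
CV = SD/mean = 30/81.3 = 0.369, hence k = 1/CV² = 7.34.
Then θ = mean/k = 81.3/7.34 = 11.1.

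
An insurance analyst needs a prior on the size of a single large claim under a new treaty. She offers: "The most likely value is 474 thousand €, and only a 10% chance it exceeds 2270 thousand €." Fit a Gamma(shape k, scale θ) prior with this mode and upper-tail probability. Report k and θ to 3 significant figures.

Gamma(k,θ) with k>1 has mode (k−1)θ, so θ = 474/(k−1).
Need P(X < 2270) = 0.9 with θ tied to k this way. Start at k = 2, θ = 474: P(X<2270) ≈ 0.952.
Too high — lower k to spread out. Iterating converges to k ≈ 1.73.
Then θ = 474/(1.73−1) ≈ 653.

k ≈ 1.73, θ ≈ 653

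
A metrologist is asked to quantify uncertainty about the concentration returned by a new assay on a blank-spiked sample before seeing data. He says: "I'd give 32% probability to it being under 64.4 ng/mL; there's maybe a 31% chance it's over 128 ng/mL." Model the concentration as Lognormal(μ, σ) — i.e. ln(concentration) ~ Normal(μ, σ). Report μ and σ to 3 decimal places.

If T ~ Lognormal(μ,σ) then ln T ~ Normal(μ,σ), so the p-quantile of ln T is μ + z_p·σ.
ln(64.4) = 4.165 and ln(128) = 4.852; z_{0.32} = -0.4677, z_{0.69} = 0.4959.
σ = (4.852 − 4.165)/(0.4959 − (-0.4677)) = 0.713.
μ = 4.165 − (-0.4677)·0.713 = 4.499.

μ ≈ 4.499, σ ≈ 0.713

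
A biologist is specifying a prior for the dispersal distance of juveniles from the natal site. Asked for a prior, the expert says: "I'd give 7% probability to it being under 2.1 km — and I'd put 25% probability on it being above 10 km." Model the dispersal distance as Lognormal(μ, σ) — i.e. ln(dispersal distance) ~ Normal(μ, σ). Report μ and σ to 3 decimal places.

μ ≈ 1.813, σ ≈ 0.726

If T ~ Lognormal(μ,σ) then ln T ~ Normal(μ,σ), so the p-quantile of ln T is μ + z_p·σ.
ln(2.1) = 0.7419 and ln(10) = 2.303; z_{0.07} = -1.476, z_{0.75} = 0.6745.
σ = (2.303 − 0.7419)/(0.6745 − (-1.476)) = 0.726.
μ = 0.7419 − (-1.476)·0.726 = 1.813.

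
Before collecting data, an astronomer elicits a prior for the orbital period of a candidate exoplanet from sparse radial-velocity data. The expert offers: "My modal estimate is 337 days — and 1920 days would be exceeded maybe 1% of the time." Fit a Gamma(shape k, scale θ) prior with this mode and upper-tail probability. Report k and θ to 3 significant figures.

k ≈ 2.24, θ ≈ 271

Gamma(k,θ) with k>1 has mode (k−1)θ, so θ = 337/(k−1).
Need P(X < 1920) = 0.99 with θ tied to k this way. Start at k = 2, θ = 337: P(X<1920) ≈ 0.978.
Too low — raise k to concentrate. Iterating converges to k ≈ 2.24.
Then θ = 337/(2.24−1) ≈ 271.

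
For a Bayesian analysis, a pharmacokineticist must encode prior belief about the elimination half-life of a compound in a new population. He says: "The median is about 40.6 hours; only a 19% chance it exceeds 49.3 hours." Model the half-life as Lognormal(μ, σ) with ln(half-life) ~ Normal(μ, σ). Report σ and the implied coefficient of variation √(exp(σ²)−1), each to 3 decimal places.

σ ≈ 0.221, CV ≈ 0.224

If T ~ Lognormal(μ,σ) then ln T ~ Normal(μ,σ), so the p-quantile of ln T is μ + z_p·σ.
ln(40.6) = 3.704 and ln(49.3) = 3.898; z_{0.5} = 0, z_{0.81} = 0.8779.
σ = (3.898 − 3.704)/(0.8779 − (0)) = 0.221.
μ = 3.704 − (0)·0.221 = 3.704.
CV = √(exp(σ²)−1) = √(exp(0.0489)−1) = 0.224.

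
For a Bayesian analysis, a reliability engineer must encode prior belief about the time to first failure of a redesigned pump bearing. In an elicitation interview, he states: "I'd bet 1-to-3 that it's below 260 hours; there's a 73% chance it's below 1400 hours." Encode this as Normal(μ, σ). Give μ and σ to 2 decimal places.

For Normal(μ,σ), the p-quantile is μ + z_p·σ. Here z_{0.25} = -0.6745, z_{0.73} = 0.6128.
So 260 = μ − 0.6745σ and 1400 = μ + 0.6128σ.
Subtracting: σ = (1400 − 260)/(0.6128 − (-0.6745)) = 885.57.
Then μ = 260 − (-0.6745)·885.57 = 857.31.

μ = 857.31, σ = 885.57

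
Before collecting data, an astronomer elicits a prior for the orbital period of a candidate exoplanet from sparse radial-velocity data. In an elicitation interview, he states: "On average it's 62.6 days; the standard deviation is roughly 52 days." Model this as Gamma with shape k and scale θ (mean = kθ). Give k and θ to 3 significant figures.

For Gamma(k, scale θ): mean = kθ, variance = kθ², so CV = 1/√k.
CV = SD/mean = 52/62.6 = 0.8307, hence k = 1/CV² = 1.45.
Then θ = mean/k = 62.6/1.45 = 43.2.

k ≈ 1.45, θ ≈ 43.2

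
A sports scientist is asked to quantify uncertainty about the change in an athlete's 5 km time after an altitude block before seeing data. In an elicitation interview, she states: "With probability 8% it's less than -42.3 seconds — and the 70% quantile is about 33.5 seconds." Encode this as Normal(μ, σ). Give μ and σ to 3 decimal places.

The p-quantile of Normal(μ,σ) is μ + z_p·σ, with z_{0.08} = -1.405 and z_{0.7} = 0.5244.
Eliminate σ: μ = (z₂·x₁ − z₁·x₂)/(z₂ − z₁) = (0.5244·-42.3 − (-1.405)·33.5)/1.929 = 12.899.
Then σ = (x₂ − x₁)/(z₂ − z₁) = (33.5 − -42.3)/1.929 = 39.285.

μ = 12.899, σ = 39.285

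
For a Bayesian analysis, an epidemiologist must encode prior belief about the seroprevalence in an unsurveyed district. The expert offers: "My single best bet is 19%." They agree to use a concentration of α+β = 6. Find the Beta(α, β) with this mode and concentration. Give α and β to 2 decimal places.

α = 1.76, β = 4.24

For α,β > 1 the Beta mode is (α−1)/(α+β−2). With α+β = 6, the mode is (α−1)/4.
Set (α−1)/4 = 0.19 → α = 1 + 0.19·4 = 1.76.
β = 6 − α = 4.24.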